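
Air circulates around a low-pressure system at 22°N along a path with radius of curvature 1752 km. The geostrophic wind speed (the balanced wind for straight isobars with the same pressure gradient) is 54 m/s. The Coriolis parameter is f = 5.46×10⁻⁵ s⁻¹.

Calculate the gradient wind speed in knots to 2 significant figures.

75 knots

Around a low, centrifugal force acts outward with Coriolis, so pressure-gradient force balances both:
(1/ρ)|∂P/∂n| = fV + V²/R  →  V² + fR·V − fR·V_g = 0
With fR = 5.46×10⁻⁵ × 1752×10³ m = 95.7 m/s:
V = [−fR + √((fR)² + 4 fR V_g)]/2 = [−95.7 + √(95.7² + 4×95.7×54)]/2 = 38.5 m/s
Subgeostrophic (V < V_g = 54 m/s), as expected around a low.
Converting: 38.5 m/s × 1.944 = 75 knots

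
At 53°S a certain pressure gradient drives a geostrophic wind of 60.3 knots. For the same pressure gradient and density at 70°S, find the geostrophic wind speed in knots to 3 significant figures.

With the same pressure gradient and density, V_g ∝ 1/f ∝ 1/sin φ.
V₂ = V₁ · sin φ₁ / sin φ₂ = 60.3 × sin 53° / sin 70°
V₂ = 60.3 × 0.7986/0.9397 = 51.2 knots

51.2 knots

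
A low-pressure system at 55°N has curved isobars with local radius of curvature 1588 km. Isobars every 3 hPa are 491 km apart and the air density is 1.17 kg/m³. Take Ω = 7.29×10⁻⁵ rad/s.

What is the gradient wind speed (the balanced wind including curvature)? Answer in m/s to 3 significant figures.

4.28 m/s

Coriolis parameter at 55°N:
f = 2Ω sin φ = 2 × 7.29×10⁻⁵ × sin 55° = 1.19×10⁻⁴ s⁻¹
Pressure gradient: |∂P/∂n| = 300 Pa / 491000 m = 6.11×10⁻⁴ Pa/m
Geostrophic speed: V_g = |∂P/∂n|/(fρ) = 6.11×10⁻⁴/(1.19×10⁻⁴ × 1.17) = 4.37 m/s
Around a low, centrifugal force acts outward with Coriolis, so pressure-gradient force balances both:
(1/ρ)|∂P/∂n| = fV + V²/R  →  V² + fR·V − fR·V_g = 0
With fR = 1.19×10⁻⁴ × 1588×10³ m = 190 m/s:
V = [−fR + √((fR)² + 4 fR V_g)]/2 = [−190 + √(190² + 4×190×4.37)]/2 = 4.28 m/s
Subgeostrophic (V < V_g = 4.37 m/s), as expected around a low.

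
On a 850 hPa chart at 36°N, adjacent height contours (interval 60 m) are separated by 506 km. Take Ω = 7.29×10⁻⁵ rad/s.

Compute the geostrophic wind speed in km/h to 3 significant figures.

Coriolis parameter at 36°N:
f = 2Ω sin φ = 2 × 7.29×10⁻⁵ × sin 36° = 8.57×10⁻⁵ s⁻¹
Height gradient: |∂Z/∂n| = 60 m / 506000 m = 1.19×10⁻⁴
On a pressure surface, geostrophic balance gives V_g = (g/f)|∂Z/∂n|:
V_g = 9.81 × 1.19×10⁻⁴ / 8.57×10⁻⁵ = 13.6 m/s
Converting: 13.6 m/s × 3.6 = 48.9 km/h

48.9 km/h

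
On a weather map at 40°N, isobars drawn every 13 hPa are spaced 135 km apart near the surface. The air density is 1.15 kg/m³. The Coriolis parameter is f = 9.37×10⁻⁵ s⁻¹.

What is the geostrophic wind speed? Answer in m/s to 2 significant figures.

Pressure gradient: |∂P/∂n| = 1300 Pa / 135000 m = 9.63×10⁻³ Pa/m
Geostrophic balance (pressure-gradient force = Coriolis force):
V_g = (1/(fρ)) |∂P/∂n| = 9.63×10⁻³ / (9.37×10⁻⁵ × 1.15) = 89.4 m/s

89 m/s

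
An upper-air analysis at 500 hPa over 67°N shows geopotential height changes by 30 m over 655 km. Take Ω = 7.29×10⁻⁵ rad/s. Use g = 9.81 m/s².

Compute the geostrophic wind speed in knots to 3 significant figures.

6.51 knots

Coriolis parameter at 67°N:
f = 2Ω sin φ = 2 × 7.29×10⁻⁵ × sin 67° = 1.34×10⁻⁴ s⁻¹
Height gradient: |∂Z/∂n| = 30 m / 655000 m = 4.58×10⁻⁵
On a pressure surface, geostrophic balance gives V_g = (g/f)|∂Z/∂n|:
V_g = 9.81 × 4.58×10⁻⁵ / 1.34×10⁻⁴ = 3.35 m/s
Converting: 3.35 m/s × 1.944 = 6.51 knots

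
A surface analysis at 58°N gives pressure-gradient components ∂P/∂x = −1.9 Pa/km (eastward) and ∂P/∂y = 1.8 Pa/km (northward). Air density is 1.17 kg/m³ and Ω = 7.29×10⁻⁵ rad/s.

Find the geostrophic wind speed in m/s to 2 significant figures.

Coriolis parameter at 58°N:
f = 2Ω sin φ = 2 × 7.29×10⁻⁵ × sin 58° = 1.24×10⁻⁴ s⁻¹
Component geostrophic relations (x east, y north):
u_g = −(1/(fρ)) ∂P/∂y,  v_g = (1/(fρ)) ∂P/∂x
u_g = −(1.8×10⁻³)/(1.24×10⁻⁴ × 1.17) = −12.4 m/s;  v_g = (−1.9×10⁻³)/(1.24×10⁻⁴ × 1.17) = −13.1 m/s
|V_g| = √(u_g² + v_g²) = 18.1 m/s

18 m/s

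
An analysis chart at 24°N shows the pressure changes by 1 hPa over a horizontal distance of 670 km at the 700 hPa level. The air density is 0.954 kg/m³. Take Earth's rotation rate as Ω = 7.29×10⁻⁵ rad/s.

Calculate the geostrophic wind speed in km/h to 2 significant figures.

Coriolis parameter at 24°N:
f = 2Ω sin φ = 2 × 7.29×10⁻⁵ × sin 24° = 5.93×10⁻⁵ s⁻¹
Pressure gradient: |∂P/∂n| = 100 Pa / 670000 m = 1.49×10⁻⁴ Pa/m
Geostrophic balance (pressure-gradient force = Coriolis force):
V_g = (1/(fρ)) |∂P/∂n| = 1.49×10⁻⁴ / (5.93×10⁻⁵ × 0.954) = 2.64 m/s
Converting: 2.64 m/s × 3.6 = 9.5 km/h

9.5 km/h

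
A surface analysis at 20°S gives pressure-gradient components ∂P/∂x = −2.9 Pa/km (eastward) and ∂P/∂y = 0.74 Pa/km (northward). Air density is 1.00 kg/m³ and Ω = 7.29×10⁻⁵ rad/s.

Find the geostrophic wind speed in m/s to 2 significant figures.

Coriolis parameter at 20°S:
f = 2Ω sin φ = 2 × 7.29×10⁻⁵ × sin 20° = 4.99×10⁻⁵ s⁻¹
In the Southern Hemisphere f is negative: f = −4.99×10⁻⁵ s⁻¹.
Component geostrophic relations (x east, y north):
u_g = −(1/(fρ)) ∂P/∂y,  v_g = (1/(fρ)) ∂P/∂x
u_g = −(0.74×10⁻³)/(−4.99×10⁻⁵ × 1.00) = 14.8 m/s;  v_g = (−2.9×10⁻³)/(−4.99×10⁻⁵ × 1.00) = 58.2 m/s
|V_g| = √(u_g² + v_g²) = 60.0 m/s

60 m/s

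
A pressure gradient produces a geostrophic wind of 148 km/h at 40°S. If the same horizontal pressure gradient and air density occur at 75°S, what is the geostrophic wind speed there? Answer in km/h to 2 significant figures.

98 km/h

With the same pressure gradient and density, V_g ∝ 1/f ∝ 1/sin φ.
V₂ = V₁ · sin φ₁ / sin φ₂ = 148 × sin 40° / sin 75°
V₂ = 148 × 0.6428/0.9659 = 98 km/h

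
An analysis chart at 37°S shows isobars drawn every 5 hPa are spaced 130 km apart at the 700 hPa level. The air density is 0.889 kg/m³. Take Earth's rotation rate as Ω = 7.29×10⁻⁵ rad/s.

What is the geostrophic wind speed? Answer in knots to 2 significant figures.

Coriolis parameter at 37°S:
f = 2Ω sin φ = 2 × 7.29×10⁻⁵ × sin 37° = 8.77×10⁻⁵ s⁻¹
Pressure gradient: |∂P/∂n| = 500 Pa / 130000 m = 3.85×10⁻³ Pa/m
Geostrophic balance (pressure-gradient force = Coriolis force):
V_g = (1/(fρ)) |∂P/∂n| = 3.85×10⁻³ / (8.77×10⁻⁵ × 0.889) = 49.3 m/s
Converting: 49.3 m/s × 1.944 = 96 knots

96 knots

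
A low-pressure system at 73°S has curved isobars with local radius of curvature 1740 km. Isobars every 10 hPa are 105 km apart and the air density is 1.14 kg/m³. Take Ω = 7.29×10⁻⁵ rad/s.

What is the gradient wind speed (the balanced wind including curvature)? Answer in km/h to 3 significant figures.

179 km/h

Coriolis parameter at 73°S:
f = 2Ω sin φ = 2 × 7.29×10⁻⁵ × sin 73° = 1.39×10⁻⁴ s⁻¹
Pressure gradient: |∂P/∂n| = 1000 Pa / 105000 m = 9.52×10⁻³ Pa/m
Geostrophic speed: V_g = |∂P/∂n|/(fρ) = 9.52×10⁻³/(1.39×10⁻⁴ × 1.14) = 59.9 m/s
Around a low, centrifugal force acts outward with Coriolis, so pressure-gradient force balances both:
(1/ρ)|∂P/∂n| = fV + V²/R  →  V² + fR·V − fR·V_g = 0
With fR = 1.39×10⁻⁴ × 1740×10³ m = 243 m/s:
V = [−fR + √((fR)² + 4 fR V_g)]/2 = [−243 + √(243² + 4×243×59.9)]/2 = 49.7 m/s
Subgeostrophic (V < V_g = 59.9 m/s), as expected around a low.
Converting: 49.7 m/s × 3.6 = 179 km/h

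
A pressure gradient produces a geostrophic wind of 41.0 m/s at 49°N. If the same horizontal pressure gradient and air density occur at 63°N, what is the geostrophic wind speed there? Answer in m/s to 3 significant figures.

With the same pressure gradient and density, V_g ∝ 1/f ∝ 1/sin φ.
V₂ = V₁ · sin φ₁ / sin φ₂ = 41.0 × sin 49° / sin 63°
V₂ = 41.0 × 0.7547/0.8910 = 34.7 m/s

34.7 m/s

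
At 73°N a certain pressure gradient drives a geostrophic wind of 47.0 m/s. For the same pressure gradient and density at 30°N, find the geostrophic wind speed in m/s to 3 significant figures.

89.9 m/s

With the same pressure gradient and density, V_g ∝ 1/f ∝ 1/sin φ.
V₂ = V₁ · sin φ₁ / sin φ₂ = 47.0 × sin 73° / sin 30°
V₂ = 47.0 × 0.9563/0.5000 = 89.9 m/s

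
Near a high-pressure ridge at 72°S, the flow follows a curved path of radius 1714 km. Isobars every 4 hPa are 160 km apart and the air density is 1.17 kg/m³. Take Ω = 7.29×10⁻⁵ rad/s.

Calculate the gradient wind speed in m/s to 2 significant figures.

Coriolis parameter at 72°S:
f = 2Ω sin φ = 2 × 7.29×10⁻⁵ × sin 72° = 1.39×10⁻⁴ s⁻¹
Pressure gradient: |∂P/∂n| = 400 Pa / 160000 m = 2.50×10⁻³ Pa/m
Geostrophic speed: V_g = |∂P/∂n|/(fρ) = 2.50×10⁻³/(1.39×10⁻⁴ × 1.17) = 15.4 m/s
Around a high, pressure-gradient force acts outward with centrifugal, so Coriolis balances both:
fV = (1/ρ)|∂P/∂n| + V²/R  →  V² − fR·V + fR·V_g = 0
With fR = 1.39×10⁻⁴ × 1714×10³ m = 238 m/s:
V = [fR − √((fR)² − 4 fR V_g)]/2 = [238 − √(238² − 4×238×15.4)]/2 = 16.6 m/s
Supergeostrophic (V > V_g = 15.4 m/s), as expected around a high.

17 m/s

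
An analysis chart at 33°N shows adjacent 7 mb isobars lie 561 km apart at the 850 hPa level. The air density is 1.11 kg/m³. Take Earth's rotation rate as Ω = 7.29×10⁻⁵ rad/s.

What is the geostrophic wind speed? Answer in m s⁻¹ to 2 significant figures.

Coriolis parameter at 33°N:
f = 2Ω sin φ = 2 × 7.29×10⁻⁵ × sin 33° = 7.94×10⁻⁵ s⁻¹
Pressure gradient: |∂P/∂n| = 700 Pa / 561000 m = 1.25×10⁻³ Pa/m
Geostrophic balance (pressure-gradient force = Coriolis force):
V_g = (1/(fρ)) |∂P/∂n| = 1.25×10⁻³ / (7.94×10⁻⁵ × 1.11) = 14.2 m/s

14 m s⁻¹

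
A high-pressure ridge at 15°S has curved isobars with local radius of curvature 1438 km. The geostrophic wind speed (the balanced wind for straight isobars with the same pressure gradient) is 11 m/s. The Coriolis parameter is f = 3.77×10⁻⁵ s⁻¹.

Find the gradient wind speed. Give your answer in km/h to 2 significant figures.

55 km/h

Around a high, pressure-gradient force acts outward with centrifugal, so Coriolis balances both:
fV = (1/ρ)|∂P/∂n| + V²/R  →  V² − fR·V + fR·V_g = 0
With fR = 3.77×10⁻⁵ × 1438×10³ m = 54.2 m/s:
V = [fR − √((fR)² − 4 fR V_g)]/2 = [54.2 − √(54.2² − 4×54.2×11)]/2 = 15.3 m/s
Supergeostrophic (V > V_g = 11 m/s), as expected around a high.
Converting: 15.3 m/s × 3.6 = 55 km/h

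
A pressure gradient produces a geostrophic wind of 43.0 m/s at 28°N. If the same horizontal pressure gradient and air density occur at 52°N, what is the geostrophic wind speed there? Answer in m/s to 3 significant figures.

With the same pressure gradient and density, V_g ∝ 1/f ∝ 1/sin φ.
V₂ = V₁ · sin φ₁ / sin φ₂ = 43.0 × sin 28° / sin 52°
V₂ = 43.0 × 0.4695/0.7880 = 25.6 m/s

25.6 m/s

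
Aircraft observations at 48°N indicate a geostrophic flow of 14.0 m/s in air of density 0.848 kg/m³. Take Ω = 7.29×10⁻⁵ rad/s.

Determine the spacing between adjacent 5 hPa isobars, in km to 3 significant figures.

389 km

Coriolis parameter at 48°N:
f = 2Ω sin φ = 2 × 7.29×10⁻⁵ × sin 48° = 1.08×10⁻⁴ s⁻¹
Geostrophic balance rearranged: |∂P/∂n| = f ρ V_g
|∂P/∂n| = 1.08×10⁻⁴ × 0.848 × 14.0 = 1.29×10⁻³ Pa/m
Isobar spacing: Δn = ΔP/|∂P/∂n| = 500 Pa / 1.29×10⁻³ Pa/m = 388701 m ≈ 389 km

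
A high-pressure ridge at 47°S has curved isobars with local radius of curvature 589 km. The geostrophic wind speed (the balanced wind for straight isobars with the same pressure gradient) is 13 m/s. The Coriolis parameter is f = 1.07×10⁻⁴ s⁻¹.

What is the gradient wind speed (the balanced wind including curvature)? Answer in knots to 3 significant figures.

Around a high, pressure-gradient force acts outward with centrifugal, so Coriolis balances both:
fV = (1/ρ)|∂P/∂n| + V²/R  →  V² − fR·V + fR·V_g = 0
With fR = 1.07×10⁻⁴ × 589×10³ m = 63.0 m/s:
V = [fR − √((fR)² − 4 fR V_g)]/2 = [63.0 − √(63.0² − 4×63.0×13)]/2 = 18.3 m/s
Supergeostrophic (V > V_g = 13 m/s), as expected around a high.
Converting: 18.3 m/s × 1.944 = 35.6 knots

35.6 knots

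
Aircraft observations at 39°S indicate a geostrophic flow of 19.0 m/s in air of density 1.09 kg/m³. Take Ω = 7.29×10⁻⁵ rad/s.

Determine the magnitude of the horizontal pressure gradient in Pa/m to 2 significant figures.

1.9×10⁻³ Pa/m

Coriolis parameter at 39°S:
f = 2Ω sin φ = 2 × 7.29×10⁻⁵ × sin 39° = 9.18×10⁻⁵ s⁻¹
Geostrophic balance rearranged: |∂P/∂n| = f ρ V_g
|∂P/∂n| = 9.18×10⁻⁵ × 1.09 × 19.0 = 1.90×10⁻³ Pa/m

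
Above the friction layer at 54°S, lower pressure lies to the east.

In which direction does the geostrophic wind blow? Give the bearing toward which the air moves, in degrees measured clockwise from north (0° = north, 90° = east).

000°

The pressure-gradient force points toward the east (bearing 090°).
Geostrophic balance: in the Southern Hemisphere the Coriolis force deflects motion to the left, so the geostrophic wind blows 90° to the left of the pressure-gradient force (low pressure on the right).
Rotating 090° by 90° counterclockwise gives 000° — the wind blows toward the north.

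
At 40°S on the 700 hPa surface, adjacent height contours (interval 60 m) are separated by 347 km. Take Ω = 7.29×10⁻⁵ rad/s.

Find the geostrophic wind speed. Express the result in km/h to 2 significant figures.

65 km/h

Coriolis parameter at 40°S:
f = 2Ω sin φ = 2 × 7.29×10⁻⁵ × sin 40° = 9.37×10⁻⁵ s⁻¹
Height gradient: |∂Z/∂n| = 60 m / 347000 m = 1.73×10⁻⁴
On a pressure surface, geostrophic balance gives V_g = (g/f)|∂Z/∂n|:
V_g = 9.81 × 1.73×10⁻⁴ / 9.37×10⁻⁵ = 18.1 m/s
Converting: 18.1 m/s × 3.6 = 65 km/h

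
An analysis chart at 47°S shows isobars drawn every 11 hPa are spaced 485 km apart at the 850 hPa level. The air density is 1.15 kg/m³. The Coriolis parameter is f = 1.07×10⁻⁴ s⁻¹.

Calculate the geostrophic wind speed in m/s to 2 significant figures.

Pressure gradient: |∂P/∂n| = 1100 Pa / 485000 m = 2.27×10⁻³ Pa/m
Geostrophic balance (pressure-gradient force = Coriolis force):
V_g = (1/(fρ)) |∂P/∂n| = 2.27×10⁻³ / (1.07×10⁻⁴ × 1.15) = 18.4 m/s

18 m/s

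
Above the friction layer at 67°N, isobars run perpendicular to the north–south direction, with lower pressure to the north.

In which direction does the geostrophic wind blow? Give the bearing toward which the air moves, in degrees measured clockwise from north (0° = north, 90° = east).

090°

The pressure-gradient force points toward the north (bearing 000°).
Geostrophic balance: in the Northern Hemisphere the Coriolis force deflects motion to the right, so the geostrophic wind blows 90° to the right of the pressure-gradient force (low pressure on the left).
Rotating 000° by 90° clockwise gives 090° — the wind blows toward the east.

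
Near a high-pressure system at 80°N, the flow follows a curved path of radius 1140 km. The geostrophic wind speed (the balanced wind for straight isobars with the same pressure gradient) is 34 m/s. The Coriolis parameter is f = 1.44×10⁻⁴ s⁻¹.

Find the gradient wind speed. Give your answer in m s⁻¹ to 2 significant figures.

Around a high, pressure-gradient force acts outward with centrifugal, so Coriolis balances both:
fV = (1/ρ)|∂P/∂n| + V²/R  →  V² − fR·V + fR·V_g = 0
With fR = 1.44×10⁻⁴ × 1140×10³ m = 164 m/s:
V = [fR − √((fR)² − 4 fR V_g)]/2 = [164 − √(164² − 4×164×34)]/2 = 48.1 m/s
Supergeostrophic (V > V_g = 34 m/s), as expected around a high.

48 m s⁻¹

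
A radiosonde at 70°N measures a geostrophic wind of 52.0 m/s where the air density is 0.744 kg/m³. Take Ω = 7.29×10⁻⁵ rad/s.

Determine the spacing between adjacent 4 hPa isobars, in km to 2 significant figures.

75 km

Coriolis parameter at 70°N:
f = 2Ω sin φ = 2 × 7.29×10⁻⁵ × sin 70° = 1.37×10⁻⁴ s⁻¹
Geostrophic balance rearranged: |∂P/∂n| = f ρ V_g
|∂P/∂n| = 1.37×10⁻⁴ × 0.744 × 52.0 = 5.30×10⁻³ Pa/m
Isobar spacing: Δn = ΔP/|∂P/∂n| = 400 Pa / 5.30×10⁻³ Pa/m = 75464 m ≈ 75 km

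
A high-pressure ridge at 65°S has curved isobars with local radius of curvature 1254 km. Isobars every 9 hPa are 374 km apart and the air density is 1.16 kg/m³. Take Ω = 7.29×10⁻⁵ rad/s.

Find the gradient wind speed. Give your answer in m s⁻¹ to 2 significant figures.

18 m s⁻¹

Coriolis parameter at 65°S:
f = 2Ω sin φ = 2 × 7.29×10⁻⁵ × sin 65° = 1.32×10⁻⁴ s⁻¹
Pressure gradient: |∂P/∂n| = 900 Pa / 374000 m = 2.41×10⁻³ Pa/m
Geostrophic speed: V_g = |∂P/∂n|/(fρ) = 2.41×10⁻³/(1.32×10⁻⁴ × 1.16) = 15.7 m/s
Around a high, pressure-gradient force acts outward with centrifugal, so Coriolis balances both:
fV = (1/ρ)|∂P/∂n| + V²/R  →  V² − fR·V + fR·V_g = 0
With fR = 1.32×10⁻⁴ × 1254×10³ m = 166 m/s:
V = [fR − √((fR)² − 4 fR V_g)]/2 = [166 − √(166² − 4×166×15.7)]/2 = 17.6 m/s
Supergeostrophic (V > V_g = 15.7 m/s), as expected around a high.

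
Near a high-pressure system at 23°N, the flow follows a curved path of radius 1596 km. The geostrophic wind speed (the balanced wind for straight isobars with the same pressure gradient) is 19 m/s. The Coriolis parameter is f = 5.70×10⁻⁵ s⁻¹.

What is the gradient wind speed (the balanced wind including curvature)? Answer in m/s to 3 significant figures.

Around a high, pressure-gradient force acts outward with centrifugal, so Coriolis balances both:
fV = (1/ρ)|∂P/∂n| + V²/R  →  V² − fR·V + fR·V_g = 0
With fR = 5.70×10⁻⁵ × 1596×10³ m = 91.0 m/s:
V = [fR − √((fR)² − 4 fR V_g)]/2 = [91.0 − √(91.0² − 4×91.0×19)]/2 = 27 m/s
Supergeostrophic (V > V_g = 19 m/s), as expected around a high.

27.0 m/s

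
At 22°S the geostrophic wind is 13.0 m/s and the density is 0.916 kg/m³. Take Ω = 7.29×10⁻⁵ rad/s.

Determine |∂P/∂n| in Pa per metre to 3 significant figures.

Coriolis parameter at 22°S:
f = 2Ω sin φ = 2 × 7.29×10⁻⁵ × sin 22° = 5.46×10⁻⁵ s⁻¹
Geostrophic balance rearranged: |∂P/∂n| = f ρ V_g
|∂P/∂n| = 5.46×10⁻⁵ × 0.916 × 13.0 = 6.50×10⁻⁴ Pa/m

6.50×10⁻⁴ Pa/m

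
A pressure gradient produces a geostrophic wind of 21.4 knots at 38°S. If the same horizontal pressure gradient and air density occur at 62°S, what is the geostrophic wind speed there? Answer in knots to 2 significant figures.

With the same pressure gradient and density, V_g ∝ 1/f ∝ 1/sin φ.
V₂ = V₁ · sin φ₁ / sin φ₂ = 21.4 × sin 38° / sin 62°
V₂ = 21.4 × 0.6157/0.8829 = 15 knots

15 knots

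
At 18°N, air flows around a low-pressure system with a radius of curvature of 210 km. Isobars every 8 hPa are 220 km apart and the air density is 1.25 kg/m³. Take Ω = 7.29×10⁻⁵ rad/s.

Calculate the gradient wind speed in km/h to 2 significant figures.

74 km/h

Coriolis parameter at 18°N:
f = 2Ω sin φ = 2 × 7.29×10⁻⁵ × sin 18° = 4.51×10⁻⁵ s⁻¹
Pressure gradient: |∂P/∂n| = 800 Pa / 220000 m = 3.64×10⁻³ Pa/m
Geostrophic speed: V_g = |∂P/∂n|/(fρ) = 3.64×10⁻³/(4.51×10⁻⁵ × 1.25) = 64.6 m/s
Around a low, centrifugal force acts outward with Coriolis, so pressure-gradient force balances both:
(1/ρ)|∂P/∂n| = fV + V²/R  →  V² + fR·V − fR·V_g = 0
With fR = 4.51×10⁻⁵ × 210×10³ m = 9.46 m/s:
V = [−fR + √((fR)² + 4 fR V_g)]/2 = [−9.46 + √(9.46² + 4×9.46×64.6)]/2 = 20.4 m/s
Subgeostrophic (V < V_g = 64.6 m/s), as expected around a low.
Converting: 20.4 m/s × 3.6 = 74 km/h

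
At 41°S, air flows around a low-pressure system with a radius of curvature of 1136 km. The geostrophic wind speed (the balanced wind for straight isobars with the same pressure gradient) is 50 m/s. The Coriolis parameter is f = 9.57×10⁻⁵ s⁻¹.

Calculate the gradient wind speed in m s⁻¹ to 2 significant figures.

Around a low, centrifugal force acts outward with Coriolis, so pressure-gradient force balances both:
(1/ρ)|∂P/∂n| = fV + V²/R  →  V² + fR·V − fR·V_g = 0
With fR = 9.57×10⁻⁵ × 1136×10³ m = 109 m/s:
V = [−fR + √((fR)² + 4 fR V_g)]/2 = [−109 + √(109² + 4×109×50)]/2 = 37.2 m/s
Subgeostrophic (V < V_g = 50 m/s), as expected around a low.

37 m s⁻¹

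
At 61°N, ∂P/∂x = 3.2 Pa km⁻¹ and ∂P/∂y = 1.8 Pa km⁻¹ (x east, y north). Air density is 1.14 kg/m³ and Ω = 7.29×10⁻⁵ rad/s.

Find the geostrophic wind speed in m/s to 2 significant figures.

25 m/s

Coriolis parameter at 61°N:
f = 2Ω sin φ = 2 × 7.29×10⁻⁵ × sin 61° = 1.28×10⁻⁴ s⁻¹
Component geostrophic relations (x east, y north):
u_g = −(1/(fρ)) ∂P/∂y,  v_g = (1/(fρ)) ∂P/∂x
u_g = −(1.8×10⁻³)/(1.28×10⁻⁴ × 1.14) = −12.4 m/s;  v_g = (3.2×10⁻³)/(1.28×10⁻⁴ × 1.14) = 22.0 m/s
|V_g| = √(u_g² + v_g²) = 25.3 m/s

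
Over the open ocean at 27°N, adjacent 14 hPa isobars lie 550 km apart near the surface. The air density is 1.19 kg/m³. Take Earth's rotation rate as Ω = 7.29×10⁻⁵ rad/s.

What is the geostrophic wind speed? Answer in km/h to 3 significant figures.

116 km/h

Coriolis parameter at 27°N:
f = 2Ω sin φ = 2 × 7.29×10⁻⁵ × sin 27° = 6.62×10⁻⁵ s⁻¹
Pressure gradient: |∂P/∂n| = 1400 Pa / 550000 m = 2.55×10⁻³ Pa/m
Geostrophic balance (pressure-gradient force = Coriolis force):
V_g = (1/(fρ)) |∂P/∂n| = 2.55×10⁻³ / (6.62×10⁻⁵ × 1.19) = 32.3 m/s
Converting: 32.3 m/s × 3.6 = 116 km/h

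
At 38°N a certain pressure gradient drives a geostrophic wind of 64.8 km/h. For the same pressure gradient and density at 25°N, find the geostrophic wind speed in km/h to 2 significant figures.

With the same pressure gradient and density, V_g ∝ 1/f ∝ 1/sin φ.
V₂ = V₁ · sin φ₁ / sin φ₂ = 64.8 × sin 38° / sin 25°
V₂ = 64.8 × 0.6157/0.4226 = 94 km/h

94 km/h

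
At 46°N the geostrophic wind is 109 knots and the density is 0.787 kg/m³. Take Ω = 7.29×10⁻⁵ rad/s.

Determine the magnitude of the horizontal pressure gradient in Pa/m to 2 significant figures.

Coriolis parameter at 46°N:
f = 2Ω sin φ = 2 × 7.29×10⁻⁵ × sin 46° = 1.05×10⁻⁴ s⁻¹
Wind speed in SI: 109 knots = 56.1 m/s
Geostrophic balance rearranged: |∂P/∂n| = f ρ V_g
|∂P/∂n| = 1.05×10⁻⁴ × 0.787 × 56.1 = 4.63×10⁻³ Pa/m

4.6×10⁻³ Pa/m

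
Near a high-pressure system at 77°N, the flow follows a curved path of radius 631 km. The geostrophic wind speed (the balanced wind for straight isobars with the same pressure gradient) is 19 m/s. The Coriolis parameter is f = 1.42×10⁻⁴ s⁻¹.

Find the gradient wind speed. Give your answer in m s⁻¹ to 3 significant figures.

27.3 m s⁻¹

Around a high, pressure-gradient force acts outward with centrifugal, so Coriolis balances both:
fV = (1/ρ)|∂P/∂n| + V²/R  →  V² − fR·V + fR·V_g = 0
With fR = 1.42×10⁻⁴ × 631×10³ m = 89.6 m/s:
V = [fR − √((fR)² − 4 fR V_g)]/2 = [89.6 − √(89.6² − 4×89.6×19)]/2 = 27.3 m/s
Supergeostrophic (V > V_g = 19 m/s), as expected around a high.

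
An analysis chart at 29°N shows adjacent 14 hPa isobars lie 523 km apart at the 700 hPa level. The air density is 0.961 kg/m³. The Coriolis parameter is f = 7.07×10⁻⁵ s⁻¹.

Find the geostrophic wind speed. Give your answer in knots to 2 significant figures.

Pressure gradient: |∂P/∂n| = 1400 Pa / 523000 m = 2.68×10⁻³ Pa/m
Geostrophic balance (pressure-gradient force = Coriolis force):
V_g = (1/(fρ)) |∂P/∂n| = 2.68×10⁻³ / (7.07×10⁻⁵ × 0.961) = 39.4 m/s
Converting: 39.4 m/s × 1.944 = 77 knots

77 knots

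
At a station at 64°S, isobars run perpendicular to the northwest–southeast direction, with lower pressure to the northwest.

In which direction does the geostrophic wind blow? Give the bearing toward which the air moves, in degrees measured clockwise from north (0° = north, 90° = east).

The pressure-gradient force points toward the northwest (bearing 315°).
Geostrophic balance: in the Southern Hemisphere the Coriolis force deflects motion to the left, so the geostrophic wind blows 90° to the left of the pressure-gradient force (low pressure on the right).
Rotating 315° by 90° counterclockwise gives 225° — the wind blows toward the southwest.

225°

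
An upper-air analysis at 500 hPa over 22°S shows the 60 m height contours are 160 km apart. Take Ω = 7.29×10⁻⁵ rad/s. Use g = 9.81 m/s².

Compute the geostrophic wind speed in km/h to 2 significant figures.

Coriolis parameter at 22°S:
f = 2Ω sin φ = 2 × 7.29×10⁻⁵ × sin 22° = 5.46×10⁻⁵ s⁻¹
Height gradient: |∂Z/∂n| = 60 m / 160000 m = 3.75×10⁻⁴
On a pressure surface, geostrophic balance gives V_g = (g/f)|∂Z/∂n|:
V_g = 9.81 × 3.75×10⁻⁴ / 5.46×10⁻⁵ = 67.4 m/s
Converting: 67.4 m/s × 3.6 = 240 km/h

240 km/h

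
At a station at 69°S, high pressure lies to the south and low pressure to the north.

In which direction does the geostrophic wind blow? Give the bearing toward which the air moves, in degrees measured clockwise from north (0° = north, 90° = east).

270°

The pressure-gradient force points toward the north (bearing 000°).
Geostrophic balance: in the Southern Hemisphere the Coriolis force deflects motion to the left, so the geostrophic wind blows 90° to the left of the pressure-gradient force (low pressure on the right).
Rotating 000° by 90° counterclockwise gives 270° — the wind blows toward the west.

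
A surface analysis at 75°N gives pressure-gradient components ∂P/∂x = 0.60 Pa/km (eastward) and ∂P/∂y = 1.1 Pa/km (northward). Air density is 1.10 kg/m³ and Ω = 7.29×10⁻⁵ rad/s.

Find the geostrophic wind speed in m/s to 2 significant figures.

Coriolis parameter at 75°N:
f = 2Ω sin φ = 2 × 7.29×10⁻⁵ × sin 75° = 1.41×10⁻⁴ s⁻¹
Component geostrophic relations (x east, y north):
u_g = −(1/(fρ)) ∂P/∂y,  v_g = (1/(fρ)) ∂P/∂x
u_g = −(1.1×10⁻³)/(1.41×10⁻⁴ × 1.10) = −7.10 m/s;  v_g = (0.60×10⁻³)/(1.41×10⁻⁴ × 1.10) = 3.87 m/s
|V_g| = √(u_g² + v_g²) = 8.09 m/s

8.1 m/s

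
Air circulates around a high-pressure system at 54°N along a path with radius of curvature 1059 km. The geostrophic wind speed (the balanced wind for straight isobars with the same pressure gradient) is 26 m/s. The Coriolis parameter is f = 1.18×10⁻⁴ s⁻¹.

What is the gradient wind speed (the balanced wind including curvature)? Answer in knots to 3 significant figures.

Around a high, pressure-gradient force acts outward with centrifugal, so Coriolis balances both:
fV = (1/ρ)|∂P/∂n| + V²/R  →  V² − fR·V + fR·V_g = 0
With fR = 1.18×10⁻⁴ × 1059×10³ m = 125 m/s:
V = [fR − √((fR)² − 4 fR V_g)]/2 = [125 − √(125² − 4×125×26)]/2 = 36.9 m/s
Supergeostrophic (V > V_g = 26 m/s), as expected around a high.
Converting: 36.9 m/s × 1.944 = 71.7 knots

71.7 knots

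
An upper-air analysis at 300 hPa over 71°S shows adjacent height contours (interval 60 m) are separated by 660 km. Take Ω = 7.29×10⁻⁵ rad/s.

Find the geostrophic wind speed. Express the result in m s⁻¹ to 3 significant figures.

Coriolis parameter at 71°S:
f = 2Ω sin φ = 2 × 7.29×10⁻⁵ × sin 71° = 1.38×10⁻⁴ s⁻¹
Height gradient: |∂Z/∂n| = 60 m / 660000 m = 9.09×10⁻⁵
On a pressure surface, geostrophic balance gives V_g = (g/f)|∂Z/∂n|:
V_g = 9.81 × 9.09×10⁻⁵ / 1.38×10⁻⁴ = 6.47 m/s

6.47 m s⁻¹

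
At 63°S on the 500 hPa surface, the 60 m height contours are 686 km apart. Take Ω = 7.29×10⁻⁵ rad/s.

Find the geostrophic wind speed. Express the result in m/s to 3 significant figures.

Coriolis parameter at 63°S:
f = 2Ω sin φ = 2 × 7.29×10⁻⁵ × sin 63° = 1.30×10⁻⁴ s⁻¹
Height gradient: |∂Z/∂n| = 60 m / 686000 m = 8.75×10⁻⁵
On a pressure surface, geostrophic balance gives V_g = (g/f)|∂Z/∂n|:
V_g = 9.81 × 8.75×10⁻⁵ / 1.30×10⁻⁴ = 6.60 m/s

6.60 m/s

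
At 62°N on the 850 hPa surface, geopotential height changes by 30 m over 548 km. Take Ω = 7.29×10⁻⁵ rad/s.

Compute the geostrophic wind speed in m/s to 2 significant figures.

Coriolis parameter at 62°N:
f = 2Ω sin φ = 2 × 7.29×10⁻⁵ × sin 62° = 1.29×10⁻⁴ s⁻¹
Height gradient: |∂Z/∂n| = 30 m / 548000 m = 5.47×10⁻⁵
On a pressure surface, geostrophic balance gives V_g = (g/f)|∂Z/∂n|:
V_g = 9.81 × 5.47×10⁻⁵ / 1.29×10⁻⁴ = 4.17 m/s

4.2 m/s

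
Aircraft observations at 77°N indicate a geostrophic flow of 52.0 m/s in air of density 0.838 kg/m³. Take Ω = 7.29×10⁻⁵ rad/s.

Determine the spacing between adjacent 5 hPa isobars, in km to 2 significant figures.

81 km

Coriolis parameter at 77°N:
f = 2Ω sin φ = 2 × 7.29×10⁻⁵ × sin 77° = 1.42×10⁻⁴ s⁻¹
Geostrophic balance rearranged: |∂P/∂n| = f ρ V_g
|∂P/∂n| = 1.42×10⁻⁴ × 0.838 × 52.0 = 6.19×10⁻³ Pa/m
Isobar spacing: Δn = ΔP/|∂P/∂n| = 500 Pa / 6.19×10⁻³ Pa/m = 80768 m ≈ 81 km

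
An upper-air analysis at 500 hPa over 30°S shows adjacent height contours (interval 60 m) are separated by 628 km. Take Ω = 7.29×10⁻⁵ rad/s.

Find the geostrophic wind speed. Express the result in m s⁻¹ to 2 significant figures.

Coriolis parameter at 30°S:
f = 2Ω sin φ = 2 × 7.29×10⁻⁵ × sin 30° = 7.29×10⁻⁵ s⁻¹
Height gradient: |∂Z/∂n| = 60 m / 628000 m = 9.55×10⁻⁵
On a pressure surface, geostrophic balance gives V_g = (g/f)|∂Z/∂n|:
V_g = 9.81 × 9.55×10⁻⁵ / 7.29×10⁻⁵ = 12.9 m/s

13 m s⁻¹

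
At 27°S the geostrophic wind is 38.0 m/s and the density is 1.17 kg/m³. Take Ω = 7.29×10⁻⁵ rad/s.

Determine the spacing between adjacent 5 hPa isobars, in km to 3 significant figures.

170 km

Coriolis parameter at 27°S:
f = 2Ω sin φ = 2 × 7.29×10⁻⁵ × sin 27° = 6.62×10⁻⁵ s⁻¹
Geostrophic balance rearranged: |∂P/∂n| = f ρ V_g
|∂P/∂n| = 6.62×10⁻⁵ × 1.17 × 38.0 = 2.94×10⁻³ Pa/m
Isobar spacing: Δn = ΔP/|∂P/∂n| = 500 Pa / 2.94×10⁻³ Pa/m = 169901 m ≈ 170 km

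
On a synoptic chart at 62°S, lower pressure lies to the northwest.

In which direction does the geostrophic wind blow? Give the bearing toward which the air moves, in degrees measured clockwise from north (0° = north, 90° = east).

225°

The pressure-gradient force points toward the northwest (bearing 315°).
Geostrophic balance: in the Southern Hemisphere the Coriolis force deflects motion to the left, so the geostrophic wind blows 90° to the left of the pressure-gradient force (low pressure on the right).
Rotating 315° by 90° counterclockwise gives 225° — the wind blows toward the southwest.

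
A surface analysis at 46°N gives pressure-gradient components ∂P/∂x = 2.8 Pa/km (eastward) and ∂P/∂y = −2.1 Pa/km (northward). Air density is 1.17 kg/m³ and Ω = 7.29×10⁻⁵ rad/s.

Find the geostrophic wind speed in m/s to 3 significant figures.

Coriolis parameter at 46°N:
f = 2Ω sin φ = 2 × 7.29×10⁻⁵ × sin 46° = 1.05×10⁻⁴ s⁻¹
Component geostrophic relations (x east, y north):
u_g = −(1/(fρ)) ∂P/∂y,  v_g = (1/(fρ)) ∂P/∂x
u_g = −(−2.1×10⁻³)/(1.05×10⁻⁴ × 1.17) = 17.1 m/s;  v_g = (2.8×10⁻³)/(1.05×10⁻⁴ × 1.17) = 22.8 m/s
|V_g| = √(u_g² + v_g²) = 28.5 m/s

28.5 m/s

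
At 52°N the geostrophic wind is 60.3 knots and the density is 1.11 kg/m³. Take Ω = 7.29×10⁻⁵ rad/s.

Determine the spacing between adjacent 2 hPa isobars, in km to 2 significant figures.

51 km

Coriolis parameter at 52°N:
f = 2Ω sin φ = 2 × 7.29×10⁻⁵ × sin 52° = 1.15×10⁻⁴ s⁻¹
Wind speed in SI: 60.3 knots = 31.0 m/s
Geostrophic balance rearranged: |∂P/∂n| = f ρ V_g
|∂P/∂n| = 1.15×10⁻⁴ × 1.11 × 31.0 = 3.96×10⁻³ Pa/m
Isobar spacing: Δn = ΔP/|∂P/∂n| = 200 Pa / 3.96×10⁻³ Pa/m = 50555 m ≈ 51 km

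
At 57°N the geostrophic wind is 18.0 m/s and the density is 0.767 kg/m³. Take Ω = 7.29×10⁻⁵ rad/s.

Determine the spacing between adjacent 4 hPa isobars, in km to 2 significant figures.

Coriolis parameter at 57°N:
f = 2Ω sin φ = 2 × 7.29×10⁻⁵ × sin 57° = 1.22×10⁻⁴ s⁻¹
Geostrophic balance rearranged: |∂P/∂n| = f ρ V_g
|∂P/∂n| = 1.22×10⁻⁴ × 0.767 × 18.0 = 1.69×10⁻³ Pa/m
Isobar spacing: Δn = ΔP/|∂P/∂n| = 400 Pa / 1.69×10⁻³ Pa/m = 236943 m ≈ 240 km

240 km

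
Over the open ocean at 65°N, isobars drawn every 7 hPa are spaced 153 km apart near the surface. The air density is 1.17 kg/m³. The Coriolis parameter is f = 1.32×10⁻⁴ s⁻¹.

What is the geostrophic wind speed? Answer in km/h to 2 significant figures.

Pressure gradient: |∂P/∂n| = 700 Pa / 153000 m = 4.58×10⁻³ Pa/m
Geostrophic balance (pressure-gradient force = Coriolis force):
V_g = (1/(fρ)) |∂P/∂n| = 4.58×10⁻³ / (1.32×10⁻⁴ × 1.17) = 29.6 m/s
Converting: 29.6 m/s × 3.6 = 110 km/h

110 km/h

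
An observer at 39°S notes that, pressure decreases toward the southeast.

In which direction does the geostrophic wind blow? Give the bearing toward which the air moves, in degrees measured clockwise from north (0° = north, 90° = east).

The pressure-gradient force points toward the southeast (bearing 135°).
Geostrophic balance: in the Southern Hemisphere the Coriolis force deflects motion to the left, so the geostrophic wind blows 90° to the left of the pressure-gradient force (low pressure on the right).
Rotating 135° by 90° counterclockwise gives 045° — the wind blows toward the northeast.

045°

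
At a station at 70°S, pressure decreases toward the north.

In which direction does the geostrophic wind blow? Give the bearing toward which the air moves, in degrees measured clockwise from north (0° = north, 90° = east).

270°

The pressure-gradient force points toward the north (bearing 000°).
Geostrophic balance: in the Southern Hemisphere the Coriolis force deflects motion to the left, so the geostrophic wind blows 90° to the left of the pressure-gradient force (low pressure on the right).
Rotating 000° by 90° counterclockwise gives 270° — the wind blows toward the west.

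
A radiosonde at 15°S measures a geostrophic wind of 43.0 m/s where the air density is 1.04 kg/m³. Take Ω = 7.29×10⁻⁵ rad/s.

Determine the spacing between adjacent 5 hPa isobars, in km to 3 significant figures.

296 km

Coriolis parameter at 15°S:
f = 2Ω sin φ = 2 × 7.29×10⁻⁵ × sin 15° = 3.77×10⁻⁵ s⁻¹
Geostrophic balance rearranged: |∂P/∂n| = f ρ V_g
|∂P/∂n| = 3.77×10⁻⁵ × 1.04 × 43.0 = 1.69×10⁻³ Pa/m
Isobar spacing: Δn = ΔP/|∂P/∂n| = 500 Pa / 1.69×10⁻³ Pa/m = 296288 m ≈ 296 km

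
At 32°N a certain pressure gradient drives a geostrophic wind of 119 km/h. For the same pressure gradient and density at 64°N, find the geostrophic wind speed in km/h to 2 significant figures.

70 km/h

With the same pressure gradient and density, V_g ∝ 1/f ∝ 1/sin φ.
V₂ = V₁ · sin φ₁ / sin φ₂ = 119 × sin 32° / sin 64°
V₂ = 119 × 0.5299/0.8988 = 70 km/h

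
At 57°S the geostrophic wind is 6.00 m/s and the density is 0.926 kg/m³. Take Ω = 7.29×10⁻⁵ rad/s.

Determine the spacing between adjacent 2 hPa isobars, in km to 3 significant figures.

Coriolis parameter at 57°S:
f = 2Ω sin φ = 2 × 7.29×10⁻⁵ × sin 57° = 1.22×10⁻⁴ s⁻¹
Geostrophic balance rearranged: |∂P/∂n| = f ρ V_g
|∂P/∂n| = 1.22×10⁻⁴ × 0.926 × 6.00 = 6.79×10⁻⁴ Pa/m
Isobar spacing: Δn = ΔP/|∂P/∂n| = 200 Pa / 6.79×10⁻⁴ Pa/m = 294387 m ≈ 294 km

294 km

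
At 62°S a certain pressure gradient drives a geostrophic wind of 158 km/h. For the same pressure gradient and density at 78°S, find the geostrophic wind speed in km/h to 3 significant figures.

143 km/h

With the same pressure gradient and density, V_g ∝ 1/f ∝ 1/sin φ.
V₂ = V₁ · sin φ₁ / sin φ₂ = 158 × sin 62° / sin 78°
V₂ = 158 × 0.8829/0.9781 = 143 km/h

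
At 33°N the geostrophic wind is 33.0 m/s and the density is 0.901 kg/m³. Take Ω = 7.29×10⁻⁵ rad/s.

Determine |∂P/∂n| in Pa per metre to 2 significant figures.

2.4×10⁻³ Pa/m

Coriolis parameter at 33°N:
f = 2Ω sin φ = 2 × 7.29×10⁻⁵ × sin 33° = 7.94×10⁻⁵ s⁻¹
Geostrophic balance rearranged: |∂P/∂n| = f ρ V_g
|∂P/∂n| = 7.94×10⁻⁵ × 0.901 × 33.0 = 2.36×10⁻³ Pa/m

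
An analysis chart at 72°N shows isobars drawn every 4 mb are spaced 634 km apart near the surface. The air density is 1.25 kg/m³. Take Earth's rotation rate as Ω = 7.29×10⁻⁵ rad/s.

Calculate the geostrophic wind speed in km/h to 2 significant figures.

Coriolis parameter at 72°N:
f = 2Ω sin φ = 2 × 7.29×10⁻⁵ × sin 72° = 1.39×10⁻⁴ s⁻¹
Pressure gradient: |∂P/∂n| = 400 Pa / 634000 m = 6.31×10⁻⁴ Pa/m
Geostrophic balance (pressure-gradient force = Coriolis force):
V_g = (1/(fρ)) |∂P/∂n| = 6.31×10⁻⁴ / (1.39×10⁻⁴ × 1.25) = 3.64 m/s
Converting: 3.64 m/s × 3.6 = 13 km/h

13 km/h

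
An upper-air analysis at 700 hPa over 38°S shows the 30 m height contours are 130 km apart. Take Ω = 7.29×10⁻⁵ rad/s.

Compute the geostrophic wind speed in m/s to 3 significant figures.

25.2 m/s

Coriolis parameter at 38°S:
f = 2Ω sin φ = 2 × 7.29×10⁻⁵ × sin 38° = 8.98×10⁻⁵ s⁻¹
Height gradient: |∂Z/∂n| = 30 m / 130000 m = 2.31×10⁻⁴
On a pressure surface, geostrophic balance gives V_g = (g/f)|∂Z/∂n|:
V_g = 9.81 × 2.31×10⁻⁴ / 8.98×10⁻⁵ = 25.2 m/s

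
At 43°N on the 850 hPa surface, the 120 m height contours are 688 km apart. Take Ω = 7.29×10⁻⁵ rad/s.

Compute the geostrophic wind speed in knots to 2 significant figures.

Coriolis parameter at 43°N:
f = 2Ω sin φ = 2 × 7.29×10⁻⁵ × sin 43° = 9.94×10⁻⁵ s⁻¹
Height gradient: |∂Z/∂n| = 120 m / 688000 m = 1.74×10⁻⁴
On a pressure surface, geostrophic balance gives V_g = (g/f)|∂Z/∂n|:
V_g = 9.81 × 1.74×10⁻⁴ / 9.94×10⁻⁵ = 17.2 m/s
Converting: 17.2 m/s × 1.944 = 33 knots

33 knots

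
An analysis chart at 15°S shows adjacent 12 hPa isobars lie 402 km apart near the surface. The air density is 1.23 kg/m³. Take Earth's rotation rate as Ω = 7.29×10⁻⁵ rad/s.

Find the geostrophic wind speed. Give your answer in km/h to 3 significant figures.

232 km/h

Coriolis parameter at 15°S:
f = 2Ω sin φ = 2 × 7.29×10⁻⁵ × sin 15° = 3.77×10⁻⁵ s⁻¹
Pressure gradient: |∂P/∂n| = 1200 Pa / 402000 m = 2.99×10⁻³ Pa/m
Geostrophic balance (pressure-gradient force = Coriolis force):
V_g = (1/(fρ)) |∂P/∂n| = 2.99×10⁻³ / (3.77×10⁻⁵ × 1.23) = 64.3 m/s
Converting: 64.3 m/s × 3.6 = 232 km/h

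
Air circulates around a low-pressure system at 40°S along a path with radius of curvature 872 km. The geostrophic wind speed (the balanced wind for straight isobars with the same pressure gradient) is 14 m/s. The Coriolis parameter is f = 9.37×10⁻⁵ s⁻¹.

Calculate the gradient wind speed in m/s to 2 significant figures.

Around a low, centrifugal force acts outward with Coriolis, so pressure-gradient force balances both:
(1/ρ)|∂P/∂n| = fV + V²/R  →  V² + fR·V − fR·V_g = 0
With fR = 9.37×10⁻⁵ × 872×10³ m = 81.7 m/s:
V = [−fR + √((fR)² + 4 fR V_g)]/2 = [−81.7 + √(81.7² + 4×81.7×14)]/2 = 12.2 m/s
Subgeostrophic (V < V_g = 14 m/s), as expected around a low.

12 m/s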